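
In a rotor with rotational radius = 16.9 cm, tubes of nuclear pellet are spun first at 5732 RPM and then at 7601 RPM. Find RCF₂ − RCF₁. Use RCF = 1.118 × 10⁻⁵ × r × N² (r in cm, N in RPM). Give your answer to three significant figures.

RCF₁ = 1.118 × 10⁻⁵ × 16.9 × (5732)² = 1.118 × 10⁻⁵ × 16.9 × 32,855,824 ≈ 6,207.8 × g
RCF₂ = 1.118 × 10⁻⁵ × 16.9 × (7601)² = 1.118 × 10⁻⁵ × 16.9 × 57,775,201 ≈ 10,916.2 × g
Increase = 10,916.2 − 6,207.8 = 4,708.4

≈ 4710 ×g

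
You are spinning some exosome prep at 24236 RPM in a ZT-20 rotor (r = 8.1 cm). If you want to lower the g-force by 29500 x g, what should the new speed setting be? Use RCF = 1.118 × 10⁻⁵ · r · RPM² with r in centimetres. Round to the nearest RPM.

Current RCF = 1.118 × 10⁻⁵ × 8.1 × (24236)² = 1.118 × 10⁻⁵ × 8.1 × 587,383,696 ≈ 53,192.3 × g
Target RCF = 53,192.3 − 29,500 = 23,692.3 × g
N² = 23,692.3 / (9.0558 × 10⁻⁵) = 261,625,698
N ≈ √261,625,698 ≈ 16,174.8

N₂ ≈ 16175 RPM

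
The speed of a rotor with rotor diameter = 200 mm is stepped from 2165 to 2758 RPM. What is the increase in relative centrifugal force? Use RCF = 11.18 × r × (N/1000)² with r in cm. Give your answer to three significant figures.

326 ×g

r = 200 mm / 2 = 100 mm = 10 cm
RCF₁ = 11.18 × 10 × (2.165)² = 11.18 × 10 × 4.687225 ≈ 524 × g
RCF₂ = 11.18 × 10 × (2.758)² = 11.18 × 10 × 7.606564 ≈ 850.4 × g
Increase = 850.4 − 524 = 326.4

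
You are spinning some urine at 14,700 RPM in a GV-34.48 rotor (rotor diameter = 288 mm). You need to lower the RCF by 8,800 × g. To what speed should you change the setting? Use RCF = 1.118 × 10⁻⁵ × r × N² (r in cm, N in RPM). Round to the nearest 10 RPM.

r = 288 mm / 2 = 144 mm = 14.4 cm
Current RCF = 1.118 × 10⁻⁵ × 14.4 × (14700)² = 1.118 × 10⁻⁵ × 14.4 × 216,090,000 ≈ 34,788.8 × g
Target RCF = 34,788.8 − 8,800 = 25,988.8 × g
N² = 25,988.8 / (16.0992 × 10⁻⁵) = 161,429,139
N ≈ √161,429,139 ≈ 12,705.5

12710 RPM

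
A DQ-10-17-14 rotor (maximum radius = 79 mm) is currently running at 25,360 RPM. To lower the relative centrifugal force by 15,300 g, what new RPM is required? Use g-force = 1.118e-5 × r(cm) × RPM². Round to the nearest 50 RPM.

r = 79 mm = 7.9 cm
Current RCF = 1.118 × 10⁻⁵ × 7.9 × (25360)² = 1.118 × 10⁻⁵ × 7.9 × 643,129,600 ≈ 56,802.5 × g
Target RCF = 56,802.5 − 15,300 = 41,502.5 × g
N² = 41,502.5 / (8.8322 × 10⁻⁵) = 469,899,912
N ≈ √469,899,912 ≈ 21,677.2

21700 RPM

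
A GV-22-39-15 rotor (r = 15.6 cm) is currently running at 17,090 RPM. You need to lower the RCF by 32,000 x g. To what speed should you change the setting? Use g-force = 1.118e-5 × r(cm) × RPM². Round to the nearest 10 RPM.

10420 RPM

Current RCF = 1.118 × 10⁻⁵ × 15.6 × (17090)² = 1.118 × 10⁻⁵ × 15.6 × 292,068,100 ≈ 50,939 × g
Target RCF = 50,939 − 32,000 = 18,939 × g
N² = 18,939 / (17.4408 × 10⁻⁵) = 108,590,202
N ≈ √108,590,202 ≈ 10,420.7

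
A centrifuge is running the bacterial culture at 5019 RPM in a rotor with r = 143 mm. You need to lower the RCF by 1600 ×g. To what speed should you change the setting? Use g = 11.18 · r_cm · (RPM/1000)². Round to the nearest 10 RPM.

≈ 3900 RPM

r = 143 mm = 14.3 cm
Current RCF = 11.18 × 14.3 × (5.019)² = 11.18 × 14.3 × 25.190361 ≈ 4,027.3 × g
Target RCF = 4,027.3 − 1,600 = 2,427.3 × g
(N/1000)² = 2,427.3 / 159.874 = 15.18258
N = 1000 × √15.18258 ≈ 3,896.5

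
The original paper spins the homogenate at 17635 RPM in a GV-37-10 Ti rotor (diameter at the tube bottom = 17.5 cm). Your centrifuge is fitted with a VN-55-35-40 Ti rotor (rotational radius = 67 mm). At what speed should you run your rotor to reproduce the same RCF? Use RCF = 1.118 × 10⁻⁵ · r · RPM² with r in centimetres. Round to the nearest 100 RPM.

20200 RPM

Original rotor: r = 17.5 / 2 = 8.75 cm
RCF_original = 1.118 × 10⁻⁵ × 8.75 × (17635)² = 1.118 × 10⁻⁵ × 8.75 × 310,993,225 ≈ 30,422.9 × g
Your rotor: r = 67 mm = 6.7 cm
30,422.9 = 1.118 × 10⁻⁵ × 6.7 × N²
N² = 30,422.9 / (7.4906 × 10⁻⁵) = 406,147,705
N ≈ √406,147,705 ≈ 20,153.1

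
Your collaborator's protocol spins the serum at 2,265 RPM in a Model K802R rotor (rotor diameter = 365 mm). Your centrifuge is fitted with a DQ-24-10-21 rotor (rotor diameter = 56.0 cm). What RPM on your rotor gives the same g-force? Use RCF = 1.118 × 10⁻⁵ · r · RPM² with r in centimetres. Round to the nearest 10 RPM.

Original rotor: r = 365 mm / 2 = 182.5 mm = 18.25 cm
RCF = 1.118 × 10⁻⁵ × r × N²
RCF_original = 1.118 × 10⁻⁵ × 18.25 × (2265)² = 1.118 × 10⁻⁵ × 18.25 × 5,130,225 ≈ 1,046.7 × g
Your rotor: r = 56.0 / 2 = 28 cm
1,046.7 = 1.118 × 10⁻⁵ × 28 × N²
N² = 1,046.7 / (31.304 × 10⁻⁵) = 3,343,662
N ≈ √3,343,662 ≈ 1,828.6

1830 RPM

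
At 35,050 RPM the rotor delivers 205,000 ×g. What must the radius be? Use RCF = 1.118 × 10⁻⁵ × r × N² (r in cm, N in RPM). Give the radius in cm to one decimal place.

RCF = 1.118 × 10⁻⁵ × r × N²
205000 = 1.118 × 10⁻⁵ × r × (35050)²
r = 205000 / (1.118 × 10⁻⁵ × 1,228,502,500) = 205000 / 13734.66 ≈ 14.926 cm

14.9 cm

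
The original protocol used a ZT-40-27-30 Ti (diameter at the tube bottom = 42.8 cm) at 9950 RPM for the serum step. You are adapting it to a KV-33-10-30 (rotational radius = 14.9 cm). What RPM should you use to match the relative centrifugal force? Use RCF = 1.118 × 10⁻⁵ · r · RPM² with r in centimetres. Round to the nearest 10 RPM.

≈ 11920 RPM

Original rotor: r = 42.8 / 2 = 21.4 cm
RCF = 1.118 × 10⁻⁵ × r × N²
RCF_original = 1.118 × 10⁻⁵ × 21.4 × (9950)² = 1.118 × 10⁻⁵ × 21.4 × 99,002,500 ≈ 23,686.5 × g
23,686.5 = 1.118 × 10⁻⁵ × 14.9 × N²
N² = 23,686.5 / (16.6582 × 10⁻⁵) = 142,191,233
N ≈ √142,191,233 ≈ 11,924.4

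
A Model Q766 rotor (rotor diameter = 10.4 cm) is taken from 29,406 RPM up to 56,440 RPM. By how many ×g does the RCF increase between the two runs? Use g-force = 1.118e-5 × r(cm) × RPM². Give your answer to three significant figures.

r = 10.4 / 2 = 5.2 cm
RCF₁ = 1.118 × 10⁻⁵ × 5.2 × (29406)² = 1.118 × 10⁻⁵ × 5.2 × 864,712,836 ≈ 50,270.9 × g
RCF₂ = 1.118 × 10⁻⁵ × 5.2 × (56440)² = 1.118 × 10⁻⁵ × 5.2 × 3,185,473,600 ≈ 185,190.7 × g
Increase = 185,190.7 − 50,270.9 = 134,919.8

135000 ×g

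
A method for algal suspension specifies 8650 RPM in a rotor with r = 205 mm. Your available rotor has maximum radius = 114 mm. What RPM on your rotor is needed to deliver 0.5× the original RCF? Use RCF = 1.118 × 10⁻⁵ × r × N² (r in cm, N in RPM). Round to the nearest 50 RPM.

Original rotor: r = 205 mm = 20.5 cm
RCF_original = 1.118 × 10⁻⁵ × 20.5 × (8650)² = 1.118 × 10⁻⁵ × 20.5 × 74,822,500 ≈ 17,148.6 × g
Target RCF = 0.5 × 17,148.6 ≈ 8,574.3 × g
Your rotor: r = 114 mm = 11.4 cm
8,574.3 = 1.118 × 10⁻⁵ × 11.4 × N²
N² = 8,574.3 / (12.7452 × 10⁻⁵) = 67,274,739
N ≈ √67,274,739 ≈ 8,202.1

8200 RPM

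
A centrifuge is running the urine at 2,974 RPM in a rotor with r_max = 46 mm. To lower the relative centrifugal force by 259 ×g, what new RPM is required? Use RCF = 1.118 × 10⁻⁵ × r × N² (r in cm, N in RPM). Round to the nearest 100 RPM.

r = 46 mm = 4.6 cm
Current RCF = 1.118 × 10⁻⁵ × 4.6 × (2974)² = 1.118 × 10⁻⁵ × 4.6 × 8,844,676 ≈ 454.9 × g
Target RCF = 454.9 − 259 = 195.9 × g
N² = 195.9 / (5.1428 × 10⁻⁵) = 3,809,209
N ≈ √3,809,209 ≈ 1,951.7

N₂ ≈ 2000 RPM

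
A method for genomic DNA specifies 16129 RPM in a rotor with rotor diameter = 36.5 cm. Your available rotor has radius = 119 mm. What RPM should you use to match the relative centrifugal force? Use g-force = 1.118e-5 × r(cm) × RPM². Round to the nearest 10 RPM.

Original rotor: r = 36.5 / 2 = 18.25 cm
RCF_original = 1.118 × 10⁻⁵ × 18.25 × (16129)² = 1.118 × 10⁻⁵ × 18.25 × 260,144,641 ≈ 53,078.6 × g
Your rotor: r = 119 mm = 11.9 cm
53,078.6 = 1.118 × 10⁻⁵ × 11.9 × N²
N² = 53,078.6 / (13.3042 × 10⁻⁵) = 398,961,230
N ≈ √398,961,230 ≈ 19,974.0

≈ 19970 RPM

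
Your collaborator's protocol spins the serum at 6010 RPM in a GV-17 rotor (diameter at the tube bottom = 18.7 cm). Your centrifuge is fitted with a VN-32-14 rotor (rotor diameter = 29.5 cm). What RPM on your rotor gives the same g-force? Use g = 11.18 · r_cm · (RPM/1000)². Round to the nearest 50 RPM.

Original rotor: r = 18.7 / 2 = 9.35 cm
RCF_original = 11.18 × 9.35 × (6.01)² = 11.18 × 9.35 × 36.1201 ≈ 3,775.7 × g
Your rotor: r = 29.5 / 2 = 14.75 cm
3,775.7 = 11.18 × 14.75 × (N/1000)²
(N/1000)² = 3,775.7 / 164.905 = 22.89621
N = 1000 × √22.89621 ≈ 4,785.0

4800 RPM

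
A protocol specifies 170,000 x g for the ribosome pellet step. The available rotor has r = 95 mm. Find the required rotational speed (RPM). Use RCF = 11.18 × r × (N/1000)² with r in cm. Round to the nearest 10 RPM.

r = 95 mm = 9.5 cm
170,000 = 11.18 × 9.5 × (N/1000)²
(N/1000)² = 170,000 / 106.21 = 1600.603
N = 1000 × √1600.603 ≈ 40,007.5

40010 RPM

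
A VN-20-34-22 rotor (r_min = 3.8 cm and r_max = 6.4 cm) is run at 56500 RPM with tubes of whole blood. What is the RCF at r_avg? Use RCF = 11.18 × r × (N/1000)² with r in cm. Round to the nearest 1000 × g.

r_avg = (3.8 + 6.4) / 2 = 5.1 cm
RCF = 11.18 × r × (N/1000)²
RCF = 11.18 × 5.1 × (56.5)² = 11.18 × 5.1 × 3,192.25 ≈ 182,015.7 × g

≈ 182000 g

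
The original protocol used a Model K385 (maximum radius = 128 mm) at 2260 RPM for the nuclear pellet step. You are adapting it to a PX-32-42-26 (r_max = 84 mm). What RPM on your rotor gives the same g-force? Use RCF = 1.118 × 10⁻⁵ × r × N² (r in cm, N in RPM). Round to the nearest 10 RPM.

Original rotor: r = 128 mm = 12.8 cm
RCF_original = 1.118 × 10⁻⁵ × 12.8 × (2260)² = 1.118 × 10⁻⁵ × 12.8 × 5,107,600 ≈ 730.9 × g
Your rotor: r = 84 mm = 8.4 cm
730.9 = 1.118 × 10⁻⁵ × 8.4 × N²
N² = 730.9 / (9.3912 × 10⁻⁵) = 7,782,818
N ≈ √7,782,818 ≈ 2,789.8

2790 RPM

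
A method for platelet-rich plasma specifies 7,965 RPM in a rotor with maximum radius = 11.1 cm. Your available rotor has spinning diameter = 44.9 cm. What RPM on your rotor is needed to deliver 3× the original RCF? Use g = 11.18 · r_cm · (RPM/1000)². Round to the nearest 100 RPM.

≈ 9700 RPM

RCF = 11.18 × r × (N/1000)²
RCF_original = 11.18 × 11.1 × (7.965)² = 11.18 × 11.1 × 63.441225 ≈ 7,872.9 × g
Target RCF = 3 × 7,872.9 ≈ 23,618.7 × g
Your rotor: r = 44.9 / 2 = 22.45 cm
23,618.7 = 11.18 × 22.45 × (N/1000)²
(N/1000)² = 23,618.7 / 250.991 = 94.10178
N = 1000 × √94.10178 ≈ 9,700.6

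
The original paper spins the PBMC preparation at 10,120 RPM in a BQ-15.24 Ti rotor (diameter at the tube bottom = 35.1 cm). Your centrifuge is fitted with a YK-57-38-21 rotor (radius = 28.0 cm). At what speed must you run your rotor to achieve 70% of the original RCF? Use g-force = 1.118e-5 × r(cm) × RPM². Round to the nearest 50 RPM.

6700 RPM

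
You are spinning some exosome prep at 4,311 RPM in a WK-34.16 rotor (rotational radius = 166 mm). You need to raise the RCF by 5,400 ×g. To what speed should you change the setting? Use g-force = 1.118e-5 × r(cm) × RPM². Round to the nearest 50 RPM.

≈ 6900 RPM

r = 166 mm = 16.6 cm
Current RCF = 1.118 × 10⁻⁵ × 16.6 × (4311)² = 1.118 × 10⁻⁵ × 16.6 × 18,584,721 ≈ 3,449.1 × g
Target RCF = 3,449.1 + 5,400 = 8,849.1 × g
N² = 8,849.1 / (18.5588 × 10⁻⁵) = 47,681,423
N ≈ √47,681,423 ≈ 6,905.2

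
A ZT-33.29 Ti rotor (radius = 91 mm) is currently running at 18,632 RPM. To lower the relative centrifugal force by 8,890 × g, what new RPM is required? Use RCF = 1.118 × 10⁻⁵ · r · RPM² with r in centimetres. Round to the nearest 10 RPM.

r = 91 mm = 9.1 cm
Current RCF = 1.118 × 10⁻⁵ × 9.1 × (18632)² = 1.118 × 10⁻⁵ × 9.1 × 347,151,424 ≈ 35,318.5 × g
Target RCF = 35,318.5 − 8,890 = 26,428.5 × g
N² = 26,428.5 / (10.1738 × 10⁻⁵) = 259,770,194
N ≈ √259,770,194 ≈ 16,117.4

N₂ ≈ 16120 RPM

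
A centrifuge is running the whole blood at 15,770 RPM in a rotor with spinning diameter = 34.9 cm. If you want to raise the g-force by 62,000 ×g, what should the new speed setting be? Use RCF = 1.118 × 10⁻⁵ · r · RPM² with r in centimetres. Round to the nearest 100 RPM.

N₂ ≈ 23800 RPM

r = 34.9 / 2 = 17.45 cm
Current RCF = 1.118 × 10⁻⁵ × 17.45 × (15770)² = 1.118 × 10⁻⁵ × 17.45 × 248,692,900 ≈ 48,517.7 × g
Target RCF = 48,517.7 + 62,000 = 110,517.7 × g
N² = 110,517.7 / (19.5091 × 10⁻⁵) = 566,493,072
N ≈ √566,493,072 ≈ 23,801.1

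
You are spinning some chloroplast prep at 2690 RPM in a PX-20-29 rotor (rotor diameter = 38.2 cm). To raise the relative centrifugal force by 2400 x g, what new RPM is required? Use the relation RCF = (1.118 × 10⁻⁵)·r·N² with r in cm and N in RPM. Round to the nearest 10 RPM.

4300 RPM

r = 38.2 / 2 = 19.1 cm
Current RCF = 1.118 × 10⁻⁵ × 19.1 × (2690)² = 1.118 × 10⁻⁵ × 19.1 × 7,236,100 ≈ 1,545.2 × g
Target RCF = 1,545.2 + 2,400 = 3,945.2 × g
N² = 3,945.2 / (21.3538 × 10⁻⁵) = 18,475,400
N ≈ √18,475,400 ≈ 4,298.3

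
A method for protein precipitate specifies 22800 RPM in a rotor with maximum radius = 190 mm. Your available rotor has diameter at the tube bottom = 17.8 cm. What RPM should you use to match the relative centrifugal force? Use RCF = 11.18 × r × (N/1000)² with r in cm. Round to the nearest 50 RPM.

≈ 33300 RPM

Original rotor: r = 190 mm = 19.0 cm
RCF_original = 11.18 × 19 × (22.8)² = 11.18 × 19 × 519.84 ≈ 110,424.4 × g
Your rotor: r = 17.8 / 2 = 8.9 cm
110,424.4 = 11.18 × 8.9 × (N/1000)²
(N/1000)² = 110,424.4 / 99.502 = 1109.771
N = 1000 × √1109.771 ≈ 33,313.2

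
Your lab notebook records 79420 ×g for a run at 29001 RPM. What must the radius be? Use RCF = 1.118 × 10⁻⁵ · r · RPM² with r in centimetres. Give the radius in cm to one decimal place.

r ≈ 8.4 cm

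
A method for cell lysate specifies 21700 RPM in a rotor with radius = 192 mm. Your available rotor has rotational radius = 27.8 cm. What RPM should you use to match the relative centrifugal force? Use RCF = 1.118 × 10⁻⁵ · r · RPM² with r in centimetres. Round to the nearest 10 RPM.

18030 RPM

Original rotor: r = 192 mm = 19.2 cm
RCF = 1.118 × 10⁻⁵ × r × N²
RCF_original = 1.118 × 10⁻⁵ × 19.2 × (21700)² = 1.118 × 10⁻⁵ × 19.2 × 470,890,000 ≈ 101,079.4 × g
101,079.4 = 1.118 × 10⁻⁵ × 27.8 × N²
N² = 101,079.4 / (31.0804 × 10⁻⁵) = 325,219,109
N ≈ √325,219,109 ≈ 18,033.8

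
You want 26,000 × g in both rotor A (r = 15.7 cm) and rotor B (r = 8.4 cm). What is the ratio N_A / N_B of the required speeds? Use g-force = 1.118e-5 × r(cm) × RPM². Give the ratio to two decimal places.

0.73

At fixed RCF, N ∝ 1/√r, so N_A/N_B = √(r_B/r_A) = √(8.4/15.7) = √0.535032 = 0.7315.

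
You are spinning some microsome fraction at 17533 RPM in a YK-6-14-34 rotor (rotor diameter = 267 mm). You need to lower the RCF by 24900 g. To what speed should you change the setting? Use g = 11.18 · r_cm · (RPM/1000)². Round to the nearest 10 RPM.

r = 267 mm / 2 = 133.5 mm = 13.35 cm
Current RCF = 11.18 × 13.35 × (17.533)² = 11.18 × 13.35 × 307.406089 ≈ 45,881.3 × g
Target RCF = 45,881.3 − 24,900 = 20,981.3 × g
(N/1000)² = 20,981.3 / 149.253 = 140.5754
N = 1000 × √140.5754 ≈ 11,856.4

11860 RPM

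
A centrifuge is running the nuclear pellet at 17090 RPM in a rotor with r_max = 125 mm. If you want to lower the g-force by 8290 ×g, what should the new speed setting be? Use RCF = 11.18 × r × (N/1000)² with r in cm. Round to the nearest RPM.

N₂ ≈ 15256 RPM

r = 125 mm = 12.5 cm
Current RCF = 11.18 × 12.5 × (17.09)² = 11.18 × 12.5 × 292.0681 ≈ 40,816.5 × g
Target RCF = 40,816.5 − 8,290 = 32,526.5 × g
(N/1000)² = 32,526.5 / 139.75 = 232.7478
N = 1000 × √232.7478 ≈ 15,256.1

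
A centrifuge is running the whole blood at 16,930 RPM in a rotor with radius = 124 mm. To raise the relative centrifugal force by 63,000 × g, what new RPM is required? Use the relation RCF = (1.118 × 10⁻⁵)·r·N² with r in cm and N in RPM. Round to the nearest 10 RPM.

27220 RPM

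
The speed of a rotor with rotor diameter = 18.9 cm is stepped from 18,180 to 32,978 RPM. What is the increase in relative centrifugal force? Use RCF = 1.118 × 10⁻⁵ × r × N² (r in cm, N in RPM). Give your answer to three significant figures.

80000 ×g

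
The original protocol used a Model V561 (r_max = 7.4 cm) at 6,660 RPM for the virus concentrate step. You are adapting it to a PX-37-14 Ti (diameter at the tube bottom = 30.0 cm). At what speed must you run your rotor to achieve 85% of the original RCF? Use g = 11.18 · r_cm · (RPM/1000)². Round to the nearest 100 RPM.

≈ 4300 RPM

RCF_original = 11.18 × 7.4 × (6.66)² = 11.18 × 7.4 × 44.3556 ≈ 3,669.6 × g
Target RCF = 0.85 × 3,669.6 ≈ 3,119.2 × g
Your rotor: r = 30.0 / 2 = 15 cm
3,119.2 = 11.18 × 15 × (N/1000)²
(N/1000)² = 3,119.2 / 167.7 = 18.59988
N = 1000 × √18.59988 ≈ 4,312.8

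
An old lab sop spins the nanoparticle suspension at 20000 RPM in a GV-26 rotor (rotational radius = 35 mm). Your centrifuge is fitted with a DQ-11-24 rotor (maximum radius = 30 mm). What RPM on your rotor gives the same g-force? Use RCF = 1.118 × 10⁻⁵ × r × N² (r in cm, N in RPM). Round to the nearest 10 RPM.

21600 RPM

Original rotor: r = 35 mm = 3.5 cm
RCF = 1.118 × 10⁻⁵ × r × N²
RCF_original = 1.118 × 10⁻⁵ × 3.5 × (20000)² = 1.118 × 10⁻⁵ × 3.5 × 400,000,000 ≈ 15,652 × g
Your rotor: r = 30 mm = 3.0 cm
15,652 = 1.118 × 10⁻⁵ × 3 × N²
N² = 15,652 / (3.354 × 10⁻⁵) = 466,666,667
N ≈ √466,666,667 ≈ 21,602.5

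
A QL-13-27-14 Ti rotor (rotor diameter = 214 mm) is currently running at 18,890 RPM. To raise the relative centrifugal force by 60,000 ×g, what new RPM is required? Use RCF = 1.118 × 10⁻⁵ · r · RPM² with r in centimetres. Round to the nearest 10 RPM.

29300 RPM

r = 214 mm / 2 = 107 mm = 10.7 cm
Current RCF = 1.118 × 10⁻⁵ × 10.7 × (18890)² = 1.118 × 10⁻⁵ × 10.7 × 356,832,100 ≈ 42,686.4 × g
Target RCF = 42,686.4 + 60,000 = 102,686.4 × g
N² = 102,686.4 / (11.9626 × 10⁻⁵) = 858,395,332
N ≈ √858,395,332 ≈ 29,298.4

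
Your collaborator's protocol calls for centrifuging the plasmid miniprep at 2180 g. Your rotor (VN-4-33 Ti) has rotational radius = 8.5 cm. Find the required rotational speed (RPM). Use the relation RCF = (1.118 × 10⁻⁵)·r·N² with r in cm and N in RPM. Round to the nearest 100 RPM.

4800 RPM

2,180 = 1.118 × 10⁻⁵ × 8.5 × N²
N² = 2,180 / (9.503 × 10⁻⁵) = 22,940,124
N ≈ √22,940,124 ≈ 4,789.6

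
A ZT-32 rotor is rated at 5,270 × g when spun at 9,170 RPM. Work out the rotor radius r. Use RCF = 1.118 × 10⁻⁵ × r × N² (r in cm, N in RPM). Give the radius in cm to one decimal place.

RCF = 1.118 × 10⁻⁵ × r × N²
5270 = 1.118 × 10⁻⁵ × r × (9170)²
r = 5270 / (1.118 × 10⁻⁵ × 84,088,900) = 5270 / 940.1139 ≈ 5.606 cm

≈ 5.6 cm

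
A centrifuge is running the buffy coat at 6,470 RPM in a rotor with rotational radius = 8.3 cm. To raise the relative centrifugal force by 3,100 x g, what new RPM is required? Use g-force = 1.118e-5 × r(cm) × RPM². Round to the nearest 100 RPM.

Current RCF = 1.118 × 10⁻⁵ × 8.3 × (6470)² = 1.118 × 10⁻⁵ × 8.3 × 41,860,900 ≈ 3,884.4 × g
Target RCF = 3,884.4 + 3,100 = 6,984.4 × g
N² = 6,984.4 / (9.2794 × 10⁻⁵) = 75,267,797
N ≈ √75,267,797 ≈ 8,675.7

8700 RPM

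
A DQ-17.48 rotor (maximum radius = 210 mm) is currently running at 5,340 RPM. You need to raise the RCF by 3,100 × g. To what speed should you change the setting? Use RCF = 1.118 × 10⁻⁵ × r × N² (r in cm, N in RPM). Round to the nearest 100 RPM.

r = 210 mm = 21.0 cm
Current RCF = 1.118 × 10⁻⁵ × 21 × (5340)² = 1.118 × 10⁻⁵ × 21 × 28,515,600 ≈ 6,694.9 × g
Target RCF = 6,694.9 + 3,100 = 9,794.9 × g
N² = 9,794.9 / (23.478 × 10⁻⁵) = 41,719,482
N ≈ √41,719,482 ≈ 6,459.1

6500 RPM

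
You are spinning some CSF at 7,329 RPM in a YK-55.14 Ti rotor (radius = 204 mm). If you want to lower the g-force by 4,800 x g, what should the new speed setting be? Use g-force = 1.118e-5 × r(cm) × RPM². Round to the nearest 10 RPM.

≈ 5720 RPM

r = 204 mm = 20.4 cm
Current RCF = 1.118 × 10⁻⁵ × 20.4 × (7329)² = 1.118 × 10⁻⁵ × 20.4 × 53,714,241 ≈ 12,250.7 × g
Target RCF = 12,250.7 − 4,800 = 7,450.7 × g
N² = 7,450.7 / (22.8072 × 10⁻⁵) = 32,668,193
N ≈ √32,668,193 ≈ 5,715.6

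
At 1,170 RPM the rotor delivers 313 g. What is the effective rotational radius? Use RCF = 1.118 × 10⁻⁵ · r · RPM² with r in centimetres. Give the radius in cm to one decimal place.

RCF = 1.118 × 10⁻⁵ × r × N²
313 = 1.118 × 10⁻⁵ × r × (1170)²
r = 313 / (1.118 × 10⁻⁵ × 1,368,900) = 313 / 15.3043 ≈ 20.452 cm

r ≈ 20.5 cm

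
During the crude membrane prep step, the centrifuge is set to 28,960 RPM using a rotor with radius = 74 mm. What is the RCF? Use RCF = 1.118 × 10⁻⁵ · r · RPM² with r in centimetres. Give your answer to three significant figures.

69400 × g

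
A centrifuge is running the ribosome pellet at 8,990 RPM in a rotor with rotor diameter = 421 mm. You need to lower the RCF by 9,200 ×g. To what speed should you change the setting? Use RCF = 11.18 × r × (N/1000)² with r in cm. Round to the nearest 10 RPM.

r = 421 mm / 2 = 210.5 mm = 21.05 cm
Current RCF = 11.18 × 21.05 × (8.99)² = 11.18 × 21.05 × 80.8201 ≈ 19,020.1 × g
Target RCF = 19,020.1 − 9,200 = 9,820.1 × g
(N/1000)² = 9,820.1 / 235.339 = 41.72747
N = 1000 × √41.72747 ≈ 6,459.7

≈ 6460 RPM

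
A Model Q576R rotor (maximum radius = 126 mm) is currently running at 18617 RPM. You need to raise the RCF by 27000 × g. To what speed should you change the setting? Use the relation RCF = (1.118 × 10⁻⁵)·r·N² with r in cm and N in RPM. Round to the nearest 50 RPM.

≈ 23200 RPM

r = 126 mm = 12.6 cm
Current RCF = 1.118 × 10⁻⁵ × 12.6 × (18617)² = 1.118 × 10⁻⁵ × 12.6 × 346,592,689 ≈ 48,823.8 × g
Target RCF = 48,823.8 + 27,000 = 75,823.8 × g
N² = 75,823.8 / (14.0868 × 10⁻⁵) = 538,261,351
N ≈ √538,261,351 ≈ 23,200.5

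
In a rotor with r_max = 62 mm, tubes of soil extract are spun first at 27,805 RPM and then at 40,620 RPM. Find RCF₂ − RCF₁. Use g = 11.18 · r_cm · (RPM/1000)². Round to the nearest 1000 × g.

61000 ×g

r = 62 mm = 6.2 cm
RCF₁ = 11.18 × 6.2 × (27.805)² = 11.18 × 6.2 × 773.118025 ≈ 53,589.4 × g
RCF₂ = 11.18 × 6.2 × (40.62)² = 11.18 × 6.2 × 1,649.9844 ≈ 114,370.3 × g
Increase = 114,370.3 − 53,589.4 = 60,780.9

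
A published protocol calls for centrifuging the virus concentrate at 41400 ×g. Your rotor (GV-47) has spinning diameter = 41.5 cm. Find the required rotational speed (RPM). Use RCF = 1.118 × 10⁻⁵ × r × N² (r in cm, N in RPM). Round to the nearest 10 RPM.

13360 RPM

r = 41.5 / 2 = 20.75 cm
RCF = 1.118 × 10⁻⁵ × r × N²
41,400 = 1.118 × 10⁻⁵ × 20.75 × N²
N² = 41,400 / (23.1985 × 10⁻⁵) = 178,459,814
N ≈ √178,459,814 ≈ 13,358.9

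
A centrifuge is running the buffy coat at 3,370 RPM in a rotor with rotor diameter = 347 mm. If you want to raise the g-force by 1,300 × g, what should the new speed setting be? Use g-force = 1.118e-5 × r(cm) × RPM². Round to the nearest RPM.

≈ 4250 RPM

r = 347 mm / 2 = 173.5 mm = 17.35 cm
Current RCF = 1.118 × 10⁻⁵ × 17.35 × (3370)² = 1.118 × 10⁻⁵ × 17.35 × 11,356,900 ≈ 2,202.9 × g
Target RCF = 2,202.9 + 1,300 = 3,502.9 × g
N² = 3,502.9 / (19.3973 × 10⁻⁵) = 18,058,699
N ≈ √18,058,699 ≈ 4,249.6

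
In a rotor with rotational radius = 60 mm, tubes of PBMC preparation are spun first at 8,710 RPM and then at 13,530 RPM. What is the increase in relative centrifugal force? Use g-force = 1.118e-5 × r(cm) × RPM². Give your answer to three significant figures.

7190 ×g

r = 60 mm = 6.0 cm
RCF₁ = 1.118 × 10⁻⁵ × 6 × (8710)² = 1.118 × 10⁻⁵ × 6 × 75,864,100 ≈ 5,089 × g
RCF₂ = 1.118 × 10⁻⁵ × 6 × (13530)² = 1.118 × 10⁻⁵ × 6 × 183,060,900 ≈ 12,279.7 × g
Increase = 12,279.7 − 5,089 = 7,190.7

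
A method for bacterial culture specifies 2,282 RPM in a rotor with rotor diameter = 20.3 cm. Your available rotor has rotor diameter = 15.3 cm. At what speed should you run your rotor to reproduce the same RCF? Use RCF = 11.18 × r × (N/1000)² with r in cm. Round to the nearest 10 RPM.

≈ 2630 RPM

Original rotor: r = 20.3 / 2 = 10.15 cm
RCF_original = 11.18 × 10.15 × (2.282)² = 11.18 × 10.15 × 5.207524 ≈ 590.9 × g
Your rotor: r = 15.3 / 2 = 7.65 cm
590.9 = 11.18 × 7.65 × (N/1000)²
(N/1000)² = 590.9 / 85.527 = 6.908929
N = 1000 × √6.908929 ≈ 2,628.5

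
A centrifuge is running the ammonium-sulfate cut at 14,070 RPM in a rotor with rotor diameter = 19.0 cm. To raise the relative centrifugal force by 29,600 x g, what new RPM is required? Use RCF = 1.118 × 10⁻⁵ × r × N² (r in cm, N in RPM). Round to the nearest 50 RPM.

r = 19.0 / 2 = 9.5 cm
Current RCF = 1.118 × 10⁻⁵ × 9.5 × (14070)² = 1.118 × 10⁻⁵ × 9.5 × 197,964,900 ≈ 21,025.9 × g
Target RCF = 21,025.9 + 29,600 = 50,625.9 × g
N² = 50,625.9 / (10.621 × 10⁻⁵) = 476,658,507
N ≈ √476,658,507 ≈ 21,832.5

21850 RPM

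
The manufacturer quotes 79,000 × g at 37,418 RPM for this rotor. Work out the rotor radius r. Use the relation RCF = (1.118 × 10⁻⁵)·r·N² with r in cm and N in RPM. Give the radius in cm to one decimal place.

≈ 5.0 cm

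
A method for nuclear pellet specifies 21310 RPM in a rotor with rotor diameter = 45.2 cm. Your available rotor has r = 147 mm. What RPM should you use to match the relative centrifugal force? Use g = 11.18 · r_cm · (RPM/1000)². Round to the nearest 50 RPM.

Original rotor: r = 45.2 / 2 = 22.6 cm
RCF_original = 11.18 × 22.6 × (21.31)² = 11.18 × 22.6 × 454.1161 ≈ 114,740.6 × g
Your rotor: r = 147 mm = 14.7 cm
114,740.6 = 11.18 × 14.7 × (N/1000)²
(N/1000)² = 114,740.6 / 164.346 = 698.1648
N = 1000 × √698.1648 ≈ 26,422.8

26400 RPM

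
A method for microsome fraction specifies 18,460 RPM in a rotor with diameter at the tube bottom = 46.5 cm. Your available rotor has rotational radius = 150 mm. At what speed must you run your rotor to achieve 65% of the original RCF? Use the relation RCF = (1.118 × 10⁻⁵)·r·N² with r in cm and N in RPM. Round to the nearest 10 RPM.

18530 RPM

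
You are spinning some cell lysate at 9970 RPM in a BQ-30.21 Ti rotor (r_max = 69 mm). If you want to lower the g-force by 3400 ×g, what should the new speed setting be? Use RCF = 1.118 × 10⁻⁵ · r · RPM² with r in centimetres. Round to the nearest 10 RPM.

r = 69 mm = 6.9 cm
Current RCF = 1.118 × 10⁻⁵ × 6.9 × (9970)² = 1.118 × 10⁻⁵ × 6.9 × 99,400,900 ≈ 7,668 × g
Target RCF = 7,668 − 3,400 = 4,268 × g
N² = 4,268 / (7.7142 × 10⁻⁵) = 55,326,541
N ≈ √55,326,541 ≈ 7,438.2

7440 RPM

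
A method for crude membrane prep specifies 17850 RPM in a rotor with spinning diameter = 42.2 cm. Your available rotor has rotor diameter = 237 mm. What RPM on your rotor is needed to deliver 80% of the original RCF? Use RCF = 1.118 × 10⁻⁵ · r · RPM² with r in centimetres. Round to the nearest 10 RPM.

Original rotor: r = 42.2 / 2 = 21.1 cm
RCF = 1.118 × 10⁻⁵ × r × N²
RCF_original = 1.118 × 10⁻⁵ × 21.1 × (17850)² = 1.118 × 10⁻⁵ × 21.1 × 318,622,500 ≈ 75,162.4 × g
Target RCF = 0.8 × 75,162.4 ≈ 60,129.9 × g
Your rotor: r = 237 mm / 2 = 118.5 mm = 11.85 cm
60,129.9 = 1.118 × 10⁻⁵ × 11.85 × N²
N² = 60,129.9 / (13.2483 × 10⁻⁵) = 453,868,798
N ≈ √453,868,798 ≈ 21,304.2

21300 RPM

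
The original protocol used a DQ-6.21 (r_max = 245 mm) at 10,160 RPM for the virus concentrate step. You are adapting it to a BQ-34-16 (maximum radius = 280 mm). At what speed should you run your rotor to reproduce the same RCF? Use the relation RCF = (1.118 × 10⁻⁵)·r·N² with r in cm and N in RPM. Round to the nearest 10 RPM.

9500 RPM

Original rotor: r = 245 mm = 24.5 cm
RCF_original = 1.118 × 10⁻⁵ × 24.5 × (10160)² = 1.118 × 10⁻⁵ × 24.5 × 103,225,600 ≈ 28,274.5 × g
Your rotor: r = 280 mm = 28.0 cm
28,274.5 = 1.118 × 10⁻⁵ × 28 × N²
N² = 28,274.5 / (31.304 × 10⁻⁵) = 90,322,323
N ≈ √90,322,323 ≈ 9,503.8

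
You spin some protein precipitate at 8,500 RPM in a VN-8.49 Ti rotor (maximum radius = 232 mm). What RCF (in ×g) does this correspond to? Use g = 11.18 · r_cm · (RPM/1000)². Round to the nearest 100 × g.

RCF ≈ 18700 ×g

r = 232 mm = 23.2 cm
RCF = 11.18 × 23.2 × (8.5)² = 11.18 × 23.2 × 72.25 ≈ 18,739.9 × g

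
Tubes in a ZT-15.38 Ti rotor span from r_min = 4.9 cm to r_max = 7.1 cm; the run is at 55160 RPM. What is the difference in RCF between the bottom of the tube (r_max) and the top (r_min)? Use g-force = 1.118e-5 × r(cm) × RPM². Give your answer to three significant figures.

ΔRCF = 1.118 × 10⁻⁵ × (r_max − r_min) × N² = 1.118 × 10⁻⁵ × 2.2 × 3,042,625,600 ≈ 74,836.4

ΔRCF ≈ 74800 × g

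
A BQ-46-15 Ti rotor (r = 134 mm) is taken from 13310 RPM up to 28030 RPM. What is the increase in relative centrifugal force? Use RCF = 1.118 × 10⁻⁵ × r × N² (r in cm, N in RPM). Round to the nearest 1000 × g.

≈ 91000 g

r = 134 mm = 13.4 cm
RCF₁ = 1.118 × 10⁻⁵ × 13.4 × (13310)² = 1.118 × 10⁻⁵ × 13.4 × 177,156,100 ≈ 26,540.1 × g
RCF₂ = 1.118 × 10⁻⁵ × 13.4 × (28030)² = 1.118 × 10⁻⁵ × 13.4 × 785,680,900 ≈ 117,704.4 × g
Increase = 117,704.4 − 26,540.1 = 91,164.3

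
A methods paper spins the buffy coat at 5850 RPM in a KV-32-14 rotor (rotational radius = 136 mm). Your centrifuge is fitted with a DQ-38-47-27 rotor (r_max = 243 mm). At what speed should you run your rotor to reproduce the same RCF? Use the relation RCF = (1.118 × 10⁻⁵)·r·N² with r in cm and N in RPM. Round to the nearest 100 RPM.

Original rotor: r = 136 mm = 13.6 cm
RCF_original = 1.118 × 10⁻⁵ × 13.6 × (5850)² = 1.118 × 10⁻⁵ × 13.6 × 34,222,500 ≈ 5,203.5 × g
Your rotor: r = 243 mm = 24.3 cm
5,203.5 = 1.118 × 10⁻⁵ × 24.3 × N²
N² = 5,203.5 / (27.1674 × 10⁻⁵) = 19,153,471
N ≈ √19,153,471 ≈ 4,376.5

≈ 4400 RPM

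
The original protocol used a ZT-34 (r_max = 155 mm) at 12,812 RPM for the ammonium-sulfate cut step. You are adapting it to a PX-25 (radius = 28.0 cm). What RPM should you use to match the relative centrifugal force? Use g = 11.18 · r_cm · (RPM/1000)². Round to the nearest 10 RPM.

≈ 9530 RPM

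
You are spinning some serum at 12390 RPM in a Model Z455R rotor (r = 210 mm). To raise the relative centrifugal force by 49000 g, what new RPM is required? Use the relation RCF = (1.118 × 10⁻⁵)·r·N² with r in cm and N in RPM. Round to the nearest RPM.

N₂ ≈ 19032 RPM

r = 210 mm = 21.0 cm
Current RCF = 1.118 × 10⁻⁵ × 21 × (12390)² = 1.118 × 10⁻⁵ × 21 × 153,512,100 ≈ 36,041.6 × g
Target RCF = 36,041.6 + 49,000 = 85,041.6 × g
N² = 85,041.6 / (23.478 × 10⁻⁵) = 362,218,247
N ≈ √362,218,247 ≈ 19,032.0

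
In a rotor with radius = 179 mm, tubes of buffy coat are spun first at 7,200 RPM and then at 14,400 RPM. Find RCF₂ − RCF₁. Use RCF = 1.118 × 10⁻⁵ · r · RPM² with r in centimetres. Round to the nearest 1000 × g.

r = 179 mm = 17.9 cm
RCF₁ = 1.118 × 10⁻⁵ × 17.9 × (7200)² = 1.118 × 10⁻⁵ × 17.9 × 51,840,000 ≈ 10,374.3 × g
RCF₂ = 1.118 × 10⁻⁵ × 17.9 × (14400)² = 1.118 × 10⁻⁵ × 17.9 × 207,360,000 ≈ 41,497.3 × g
Increase = 41,497.3 − 10,374.3 = 31,123

31000 ×g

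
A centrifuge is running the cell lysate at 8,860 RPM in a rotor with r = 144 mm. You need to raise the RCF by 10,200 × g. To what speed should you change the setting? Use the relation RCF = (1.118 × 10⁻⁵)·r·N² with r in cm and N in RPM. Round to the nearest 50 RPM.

r = 144 mm = 14.4 cm
Current RCF = 1.118 × 10⁻⁵ × 14.4 × (8860)² = 1.118 × 10⁻⁵ × 14.4 × 78,499,600 ≈ 12,637.8 × g
Target RCF = 12,637.8 + 10,200 = 22,837.8 × g
N² = 22,837.8 / (16.0992 × 10⁻⁵) = 141,856,738
N ≈ √141,856,738 ≈ 11,910.4

N₂ ≈ 11900 RPM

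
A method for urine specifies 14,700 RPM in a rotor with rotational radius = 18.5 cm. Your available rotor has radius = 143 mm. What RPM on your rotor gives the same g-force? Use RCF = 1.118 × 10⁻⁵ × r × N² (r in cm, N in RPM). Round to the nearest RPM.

RCF_original = 1.118 × 10⁻⁵ × 18.5 × (14700)² = 1.118 × 10⁻⁵ × 18.5 × 216,090,000 ≈ 44,693.9 × g
Your rotor: r = 143 mm = 14.3 cm
44,693.9 = 1.118 × 10⁻⁵ × 14.3 × N²
N² = 44,693.9 / (15.9874 × 10⁻⁵) = 279,557,026
N ≈ √279,557,026 ≈ 16,720.0

≈ 16720 RPM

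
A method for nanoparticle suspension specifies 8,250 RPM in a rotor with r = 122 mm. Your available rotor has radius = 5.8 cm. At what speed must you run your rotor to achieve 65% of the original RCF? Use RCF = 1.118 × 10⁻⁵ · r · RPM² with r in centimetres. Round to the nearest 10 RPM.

Original rotor: r = 122 mm = 12.2 cm
RCF_original = 1.118 × 10⁻⁵ × 12.2 × (8250)² = 1.118 × 10⁻⁵ × 12.2 × 68,062,500 ≈ 9,283.5 × g
Target RCF = 0.65 × 9,283.5 ≈ 6,034.3 × g
6,034.3 = 1.118 × 10⁻⁵ × 5.8 × N²
N² = 6,034.3 / (6.4844 × 10⁻⁵) = 93,058,726
N ≈ √93,058,726 ≈ 9,646.7

≈ 9650 RPM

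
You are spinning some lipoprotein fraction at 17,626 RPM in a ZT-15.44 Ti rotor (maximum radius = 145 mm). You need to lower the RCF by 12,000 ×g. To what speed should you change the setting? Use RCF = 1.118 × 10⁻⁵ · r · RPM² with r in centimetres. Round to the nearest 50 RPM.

r = 145 mm = 14.5 cm
Current RCF = 1.118 × 10⁻⁵ × 14.5 × (17626)² = 1.118 × 10⁻⁵ × 14.5 × 310,675,876 ≈ 50,363.7 × g
Target RCF = 50,363.7 − 12,000 = 38,363.7 × g
N² = 38,363.7 / (16.211 × 10⁻⁵) = 236,652,273
N ≈ √236,652,273 ≈ 15,383.5

≈ 15400 RPM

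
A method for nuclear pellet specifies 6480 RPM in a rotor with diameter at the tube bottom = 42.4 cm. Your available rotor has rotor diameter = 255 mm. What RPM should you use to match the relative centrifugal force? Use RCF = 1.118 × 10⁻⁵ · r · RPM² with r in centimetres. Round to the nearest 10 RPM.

Original rotor: r = 42.4 / 2 = 21.2 cm
RCF = 1.118 × 10⁻⁵ × r × N²
RCF_original = 1.118 × 10⁻⁵ × 21.2 × (6480)² = 1.118 × 10⁻⁵ × 21.2 × 41,990,400 ≈ 9,952.4 × g
Your rotor: r = 255 mm / 2 = 127.5 mm = 12.75 cm
9,952.4 = 1.118 × 10⁻⁵ × 12.75 × N²
N² = 9,952.4 / (14.2545 × 10⁻⁵) = 69,819,355
N ≈ √69,819,355 ≈ 8,355.8

≈ 8360 RPM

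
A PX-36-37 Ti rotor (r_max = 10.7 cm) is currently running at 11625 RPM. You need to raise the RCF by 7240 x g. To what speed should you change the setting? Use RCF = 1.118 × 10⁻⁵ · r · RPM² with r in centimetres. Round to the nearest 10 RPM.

Current RCF = 1.118 × 10⁻⁵ × 10.7 × (11625)² = 1.118 × 10⁻⁵ × 10.7 × 135,140,625 ≈ 16,166.3 × g
Target RCF = 16,166.3 + 7,240 = 23,406.3 × g
N² = 23,406.3 / (11.9626 × 10⁻⁵) = 195,662,314
N ≈ √195,662,314 ≈ 13,987.9

13990 RPM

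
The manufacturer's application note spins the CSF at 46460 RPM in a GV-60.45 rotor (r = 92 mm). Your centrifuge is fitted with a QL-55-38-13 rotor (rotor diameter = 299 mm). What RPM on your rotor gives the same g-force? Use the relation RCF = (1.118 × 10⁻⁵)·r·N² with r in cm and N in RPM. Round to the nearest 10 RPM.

Original rotor: r = 92 mm = 9.2 cm
RCF_original = 1.118 × 10⁻⁵ × 9.2 × (46460)² = 1.118 × 10⁻⁵ × 9.2 × 2,158,531,600 ≈ 222,017.9 × g
Your rotor: r = 299 mm / 2 = 149.5 mm = 14.95 cm
222,017.9 = 1.118 × 10⁻⁵ × 14.95 × N²
N² = 222,017.9 / (16.7141 × 10⁻⁵) = 1,328,326,981
N ≈ √1,328,326,981 ≈ 36,446.2

≈ 36450 RPM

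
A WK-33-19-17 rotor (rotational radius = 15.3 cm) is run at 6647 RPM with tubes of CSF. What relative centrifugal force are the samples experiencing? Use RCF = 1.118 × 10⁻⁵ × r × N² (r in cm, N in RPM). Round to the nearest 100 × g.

7600 × g

RCF = 1.118 × 10⁻⁵ × 15.3 × (6647)² = 1.118 × 10⁻⁵ × 15.3 × 44,182,609 ≈ 7,557.6 × g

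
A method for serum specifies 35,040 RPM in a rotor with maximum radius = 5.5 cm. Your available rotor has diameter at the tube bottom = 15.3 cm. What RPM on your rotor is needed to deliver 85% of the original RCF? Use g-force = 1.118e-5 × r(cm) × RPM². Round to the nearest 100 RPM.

≈ 27400 RPM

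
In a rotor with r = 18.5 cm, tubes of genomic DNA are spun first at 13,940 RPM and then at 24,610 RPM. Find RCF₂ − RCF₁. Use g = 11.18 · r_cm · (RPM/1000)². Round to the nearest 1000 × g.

RCF₁ = 11.18 × 18.5 × (13.94)² = 11.18 × 18.5 × 194.3236 ≈ 40,192 × g
RCF₂ = 11.18 × 18.5 × (24.61)² = 11.18 × 18.5 × 605.6521 ≈ 125,267 × g
Increase = 125,267 − 40,192 = 85,075

≈ 85000 g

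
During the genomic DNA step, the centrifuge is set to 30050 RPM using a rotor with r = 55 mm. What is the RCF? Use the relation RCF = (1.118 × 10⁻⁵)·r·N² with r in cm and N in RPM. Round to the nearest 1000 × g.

≈ 56000 × g

r = 55 mm = 5.5 cm
RCF = 1.118 × 10⁻⁵ × 5.5 × (30050)² = 1.118 × 10⁻⁵ × 5.5 × 903,002,500 ≈ 55,525.6 × g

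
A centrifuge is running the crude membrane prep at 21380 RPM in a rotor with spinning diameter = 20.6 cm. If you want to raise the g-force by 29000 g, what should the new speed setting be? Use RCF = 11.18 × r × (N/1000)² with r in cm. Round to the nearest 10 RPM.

26630 RPM

r = 20.6 / 2 = 10.3 cm
Current RCF = 11.18 × 10.3 × (21.38)² = 11.18 × 10.3 × 457.1044 ≈ 52,637.4 × g
Target RCF = 52,637.4 + 29,000 = 81,637.4 × g
(N/1000)² = 81,637.4 / 115.154 = 708.9411
N = 1000 × √708.9411 ≈ 26,625.9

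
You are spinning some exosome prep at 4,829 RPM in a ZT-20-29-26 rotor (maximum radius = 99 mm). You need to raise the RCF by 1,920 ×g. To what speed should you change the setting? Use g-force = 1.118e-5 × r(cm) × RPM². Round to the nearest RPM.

6377 RPM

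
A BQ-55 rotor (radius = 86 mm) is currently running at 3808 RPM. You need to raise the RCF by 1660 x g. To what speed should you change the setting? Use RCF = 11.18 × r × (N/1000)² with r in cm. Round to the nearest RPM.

r = 86 mm = 8.6 cm
Current RCF = 11.18 × 8.6 × (3.808)² = 11.18 × 8.6 × 14.500864 ≈ 1,394.2 × g
Target RCF = 1,394.2 + 1,660 = 3,054.2 × g
(N/1000)² = 3,054.2 / 96.148 = 31.76561
N = 1000 × √31.76561 ≈ 5,636.1

5636 RPM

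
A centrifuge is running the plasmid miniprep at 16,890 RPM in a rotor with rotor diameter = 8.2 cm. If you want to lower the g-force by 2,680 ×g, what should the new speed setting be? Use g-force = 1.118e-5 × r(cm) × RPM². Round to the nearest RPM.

15060 RPM

r = 8.2 / 2 = 4.1 cm
Current RCF = 1.118 × 10⁻⁵ × 4.1 × (16890)² = 1.118 × 10⁻⁵ × 4.1 × 285,272,100 ≈ 13,076.3 × g
Target RCF = 13,076.3 − 2,680 = 10,396.3 × g
N² = 10,396.3 / (4.5838 × 10⁻⁵) = 226,805,271
N ≈ √226,805,271 ≈ 15,060.1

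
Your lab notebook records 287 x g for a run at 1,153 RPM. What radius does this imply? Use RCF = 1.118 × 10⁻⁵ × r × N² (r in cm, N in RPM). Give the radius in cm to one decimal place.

RCF = 1.118 × 10⁻⁵ × r × N²
287 = 1.118 × 10⁻⁵ × r × (1153)²
r = 287 / (1.118 × 10⁻⁵ × 1,329,409) = 287 / 14.86279 ≈ 19.310 cm

19.3 cm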